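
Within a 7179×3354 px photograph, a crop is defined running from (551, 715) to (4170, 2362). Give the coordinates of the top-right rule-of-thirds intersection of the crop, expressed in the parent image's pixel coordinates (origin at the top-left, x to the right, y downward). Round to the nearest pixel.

x = 2964 px, y = 1264 px

Crop width = 4170 − 551 = 3619 px; one third is 1206.33 px.
Crop height = 2362 − 715 = 1647 px; one third is 549.00 px.
The top-right point is two-thirds across and one-third down within the crop:
x = 551 + 2 × 1206.33 ≈ 2964; y = 715 + 1 × 549.00 ≈ 1264.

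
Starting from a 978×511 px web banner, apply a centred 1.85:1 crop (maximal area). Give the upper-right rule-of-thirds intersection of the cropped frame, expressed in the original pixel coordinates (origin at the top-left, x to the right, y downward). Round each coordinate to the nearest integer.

x = 647 px, y = 170 px

978/511 > 1.85/1, so the 1.85:1 crop keeps the full height 511 and trims width to 511 × 1.85/1 = 945.35 px.
Left offset = (978 − 945.35)/2 = 16.32 px; top offset = 0.
Upper-right is two-thirds across and one-third down within the crop:
x = 16.32 + 2 × 945.35/3 ≈ 647; y = 0.00 + 1 × 511.00/3 ≈ 170.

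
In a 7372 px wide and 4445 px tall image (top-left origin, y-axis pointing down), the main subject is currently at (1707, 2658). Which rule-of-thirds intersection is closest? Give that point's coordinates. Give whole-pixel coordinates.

x = 2457 px, y = 2963 px

Third lines: x ∈ {2457, 4915}, y ∈ {1482, 2963}.
1707 is closer to x = 2457; 2658 is closer to y = 2963.
So the nearest intersection is the lower-left power point.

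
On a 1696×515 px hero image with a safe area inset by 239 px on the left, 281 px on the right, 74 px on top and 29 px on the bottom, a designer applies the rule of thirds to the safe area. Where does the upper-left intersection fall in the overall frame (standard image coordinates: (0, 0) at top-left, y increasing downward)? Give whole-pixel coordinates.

x = 631 px, y = 211 px

Content width = 1696 − 239 − 281 = 1176 px; content height = 515 − 74 − 29 = 412 px.
Upper-left is one-third across and one-third down within the safe area.
x = 239 + 1 × 1176/3 = 239 + 392.00 ≈ 631
y = 74 + 1 × 412/3 = 74 + 137.33 ≈ 211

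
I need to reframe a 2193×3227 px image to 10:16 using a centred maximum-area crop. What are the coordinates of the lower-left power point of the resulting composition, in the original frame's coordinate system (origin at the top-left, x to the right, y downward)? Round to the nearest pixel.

2193/3227 > 10/16, so the 10:16 crop keeps the full height 3227 and trims width to 3227 × 10/16 = 2016.88 px.
Left offset = (2193 − 2016.88)/2 = 88.06 px; top offset = 0.
Lower-left is one-third across and two-thirds down within the crop:
x = 88.06 + 1 × 2016.88/3 ≈ 760; y = 0.00 + 2 × 3227.00/3 ≈ 2151.

x = 760 px, y = 2151 px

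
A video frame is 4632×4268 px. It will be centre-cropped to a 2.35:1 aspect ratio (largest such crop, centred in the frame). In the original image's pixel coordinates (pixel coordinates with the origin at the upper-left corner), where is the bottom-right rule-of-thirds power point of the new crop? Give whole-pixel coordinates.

(3088, 2463)

4632/4268 < 2.35/1, so the 2.35:1 crop keeps the full width 4632 and trims height to 4632 × 1/2.35 = 1971.06 px.
Top offset = (4268 − 1971.06)/2 = 1148.47 px; left offset = 0.
Bottom-right is two-thirds across and two-thirds down within the crop:
x = 0.00 + 2 × 4632.00/3 ≈ 3088; y = 1148.47 + 2 × 1971.06/3 ≈ 2463.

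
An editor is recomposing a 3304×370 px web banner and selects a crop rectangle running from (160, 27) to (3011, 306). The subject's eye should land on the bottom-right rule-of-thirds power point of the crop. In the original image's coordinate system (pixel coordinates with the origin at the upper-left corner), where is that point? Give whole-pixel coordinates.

Crop width = 3011 − 160 = 2851 px; one third is 950.33 px.
Crop height = 306 − 27 = 279 px; one third is 93.00 px.
The bottom-right point is two-thirds across and two-thirds down within the crop:
x = 160 + 2 × 950.33 ≈ 2061; y = 27 + 2 × 93.00 ≈ 213.

x = 2061 px, y = 213 px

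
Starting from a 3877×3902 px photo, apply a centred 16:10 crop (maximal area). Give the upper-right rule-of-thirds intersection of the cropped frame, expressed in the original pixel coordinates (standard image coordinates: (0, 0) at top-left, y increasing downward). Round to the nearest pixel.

(2585, 1547)

3877/3902 < 16/10, so the 16:10 crop keeps the full width 3877 and trims height to 3877 × 10/16 = 2423.12 px.
Top offset = (3902 − 2423.12)/2 = 739.44 px; left offset = 0.
Upper-right is two-thirds across and one-third down within the crop:
x = 0.00 + 2 × 3877.00/3 ≈ 2585; y = 739.44 + 1 × 2423.12/3 ≈ 1547.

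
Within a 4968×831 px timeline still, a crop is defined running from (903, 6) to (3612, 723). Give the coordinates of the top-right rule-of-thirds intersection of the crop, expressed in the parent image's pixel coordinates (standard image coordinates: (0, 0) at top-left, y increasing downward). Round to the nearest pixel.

(2709, 245)

Crop width = 3612 − 903 = 2709 px; one third is 903.00 px.
Crop height = 723 − 6 = 717 px; one third is 239.00 px.
The top-right point is two-thirds across and one-third down within the crop:
x = 903 + 2 × 903.00 ≈ 2709; y = 6 + 1 × 239.00 ≈ 245.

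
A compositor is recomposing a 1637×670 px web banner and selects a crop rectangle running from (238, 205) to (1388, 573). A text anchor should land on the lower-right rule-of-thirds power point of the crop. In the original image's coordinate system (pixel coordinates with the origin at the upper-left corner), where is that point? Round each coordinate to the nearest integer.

Crop width = 1388 − 238 = 1150 px; one third is 383.33 px.
Crop height = 573 − 205 = 368 px; one third is 122.67 px.
The lower-right point is two-thirds across and two-thirds down within the crop:
x = 238 + 2 × 383.33 ≈ 1005; y = 205 + 2 × 122.67 ≈ 450.

(1005, 450)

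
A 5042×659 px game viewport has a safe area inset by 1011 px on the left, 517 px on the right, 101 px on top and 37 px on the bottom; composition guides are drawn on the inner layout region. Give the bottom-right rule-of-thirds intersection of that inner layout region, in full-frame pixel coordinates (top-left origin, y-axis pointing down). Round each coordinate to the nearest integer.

Content width = 5042 − 1011 − 517 = 3514 px; content height = 659 − 101 − 37 = 521 px.
Bottom-right is two-thirds across and two-thirds down within the inner layout region.
x = 1011 + 2 × 3514/3 = 1011 + 2342.67 ≈ 3354
y = 101 + 2 × 521/3 = 101 + 347.33 ≈ 448

(3354, 448)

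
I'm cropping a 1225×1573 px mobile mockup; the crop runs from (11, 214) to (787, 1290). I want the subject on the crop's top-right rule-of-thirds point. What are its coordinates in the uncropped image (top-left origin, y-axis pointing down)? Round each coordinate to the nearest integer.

Crop width = 787 − 11 = 776 px; one third is 258.67 px.
Crop height = 1290 − 214 = 1076 px; one third is 358.67 px.
The top-right point is two-thirds across and one-third down within the crop:
x = 11 + 2 × 258.67 ≈ 528; y = 214 + 1 × 358.67 ≈ 573.

x = 528 px, y = 573 px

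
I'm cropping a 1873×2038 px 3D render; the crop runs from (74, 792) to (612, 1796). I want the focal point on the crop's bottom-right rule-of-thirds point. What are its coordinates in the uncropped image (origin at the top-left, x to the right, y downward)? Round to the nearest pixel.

Crop width = 612 − 74 = 538 px; one third is 179.33 px.
Crop height = 1796 − 792 = 1004 px; one third is 334.67 px.
The bottom-right point is two-thirds across and two-thirds down within the crop:
x = 74 + 2 × 179.33 ≈ 433; y = 792 + 2 × 334.67 ≈ 1461.

(433, 1461)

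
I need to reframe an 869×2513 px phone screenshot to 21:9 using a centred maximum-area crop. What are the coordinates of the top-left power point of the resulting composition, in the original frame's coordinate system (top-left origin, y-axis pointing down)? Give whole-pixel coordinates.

869/2513 < 21/9, so the 21:9 crop keeps the full width 869 and trims height to 869 × 9/21 = 372.43 px.
Top offset = (2513 − 372.43)/2 = 1070.29 px; left offset = 0.
Top-left is one-third across and one-third down within the crop:
x = 0.00 + 1 × 869.00/3 ≈ 290; y = 1070.29 + 1 × 372.43/3 ≈ 1194.

x = 290 px, y = 1194 px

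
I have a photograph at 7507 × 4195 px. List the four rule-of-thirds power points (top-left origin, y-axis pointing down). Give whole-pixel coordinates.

One third of 7507 is 2502.33; one third of 4195 is 1398.33.
Vertical third lines at x = 2502 and x = 5005; horizontal third lines at y = 1398 and y = 2797.

(2502, 1398), (5005, 1398), (2502, 2797), (5005, 2797)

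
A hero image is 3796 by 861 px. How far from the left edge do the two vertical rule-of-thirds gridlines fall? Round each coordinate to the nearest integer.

1265 px and 2531 px

3796 / 3 = 1265.33, so the vertical lines sit at one and two thirds of 3796.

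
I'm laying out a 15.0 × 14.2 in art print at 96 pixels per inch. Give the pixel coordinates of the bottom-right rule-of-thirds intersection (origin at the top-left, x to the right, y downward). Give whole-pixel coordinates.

In pixels the canvas is 15.0 × 96 = 1440 wide and 14.2 × 96 = 1363.2 tall.
The bottom-right point is two-thirds across and two-thirds down:
x = 2 × 1440/3 ≈ 960; y = 2 × 1363.2/3 ≈ 909.

(960, 909)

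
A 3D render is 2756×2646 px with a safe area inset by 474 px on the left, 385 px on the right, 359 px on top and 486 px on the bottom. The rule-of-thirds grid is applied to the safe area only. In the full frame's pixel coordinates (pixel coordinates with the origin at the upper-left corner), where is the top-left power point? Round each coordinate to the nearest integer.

(1106, 959)

Content width = 2756 − 474 − 385 = 1897 px; content height = 2646 − 359 − 486 = 1801 px.
Top-left is one-third across and one-third down within the safe area.
x = 474 + 1 × 1897/3 = 474 + 632.33 ≈ 1106
y = 359 + 1 × 1801/3 = 359 + 600.33 ≈ 959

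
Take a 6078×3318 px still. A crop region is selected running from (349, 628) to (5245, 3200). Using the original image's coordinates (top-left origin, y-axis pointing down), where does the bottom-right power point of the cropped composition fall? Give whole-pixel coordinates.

Crop width = 5245 − 349 = 4896 px; one third is 1632.00 px.
Crop height = 3200 − 628 = 2572 px; one third is 857.33 px.
The bottom-right point is two-thirds across and two-thirds down within the crop:
x = 349 + 2 × 1632.00 ≈ 3613; y = 628 + 2 × 857.33 ≈ 2343.

(3613, 2343)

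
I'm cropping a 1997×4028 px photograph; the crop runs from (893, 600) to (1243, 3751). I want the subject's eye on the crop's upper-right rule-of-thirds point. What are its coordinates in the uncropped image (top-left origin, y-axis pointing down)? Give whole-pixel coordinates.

Crop width = 1243 − 893 = 350 px; one third is 116.67 px.
Crop height = 3751 − 600 = 3151 px; one third is 1050.33 px.
The upper-right point is two-thirds across and one-third down within the crop:
x = 893 + 2 × 116.67 ≈ 1126; y = 600 + 1 × 1050.33 ≈ 1650.

x = 1126 px, y = 1650 px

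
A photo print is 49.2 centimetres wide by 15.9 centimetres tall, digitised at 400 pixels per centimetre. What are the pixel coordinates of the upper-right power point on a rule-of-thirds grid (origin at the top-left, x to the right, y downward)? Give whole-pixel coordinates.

In pixels the canvas is 49.2 × 400 = 19680 wide and 15.9 × 400 = 6360 tall.
The upper-right point is two-thirds across and one-third down:
x = 2 × 19680/3 ≈ 13120; y = 1 × 6360/3 ≈ 2120.

x = 13120 px, y = 2120 px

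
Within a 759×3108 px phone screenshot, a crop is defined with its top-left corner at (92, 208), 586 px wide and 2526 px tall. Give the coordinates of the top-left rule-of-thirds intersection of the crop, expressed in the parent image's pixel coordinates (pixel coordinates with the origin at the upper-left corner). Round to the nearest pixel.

One third of the crop width 586 is 195.33 px.
One third of the crop height 2526 is 842.00 px.
The top-left point is one-third across and one-third down within the crop:
x = 92 + 1 × 195.33 ≈ 287; y = 208 + 1 × 842.00 ≈ 1050.

(287, 1050)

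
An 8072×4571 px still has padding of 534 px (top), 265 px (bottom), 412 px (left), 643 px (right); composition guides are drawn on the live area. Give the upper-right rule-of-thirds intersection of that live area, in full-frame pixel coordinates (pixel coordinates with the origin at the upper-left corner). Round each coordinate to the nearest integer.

x = 5090 px, y = 1791 px

Content width = 8072 − 412 − 643 = 7017 px; content height = 4571 − 534 − 265 = 3772 px.
Upper-right is two-thirds across and one-third down within the live area.
x = 412 + 2 × 7017/3 = 412 + 4678.00 ≈ 5090
y = 534 + 1 × 3772/3 = 534 + 1257.33 ≈ 1791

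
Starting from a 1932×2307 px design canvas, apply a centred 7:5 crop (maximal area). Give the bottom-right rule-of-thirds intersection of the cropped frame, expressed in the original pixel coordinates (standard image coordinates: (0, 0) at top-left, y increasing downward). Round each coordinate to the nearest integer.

1932/2307 < 7/5, so the 7:5 crop keeps the full width 1932 and trims height to 1932 × 5/7 = 1380.00 px.
Top offset = (2307 − 1380.00)/2 = 463.50 px; left offset = 0.
Bottom-right is two-thirds across and two-thirds down within the crop:
x = 0.00 + 2 × 1932.00/3 ≈ 1288; y = 463.50 + 2 × 1380.00/3 ≈ 1384.

x = 1288 px, y = 1384 px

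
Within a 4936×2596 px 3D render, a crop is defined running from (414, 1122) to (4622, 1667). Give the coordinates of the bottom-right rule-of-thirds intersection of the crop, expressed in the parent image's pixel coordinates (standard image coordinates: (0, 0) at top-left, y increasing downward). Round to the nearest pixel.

x = 3219 px, y = 1485 px

Crop width = 4622 − 414 = 4208 px; one third is 1402.67 px.
Crop height = 1667 − 1122 = 545 px; one third is 181.67 px.
The bottom-right point is two-thirds across and two-thirds down within the crop:
x = 414 + 2 × 1402.67 ≈ 3219; y = 1122 + 2 × 181.67 ≈ 1485.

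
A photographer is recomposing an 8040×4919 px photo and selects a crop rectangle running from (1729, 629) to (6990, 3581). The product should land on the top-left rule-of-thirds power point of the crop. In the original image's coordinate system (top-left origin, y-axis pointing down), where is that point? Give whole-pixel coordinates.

Crop width = 6990 − 1729 = 5261 px; one third is 1753.67 px.
Crop height = 3581 − 629 = 2952 px; one third is 984.00 px.
The top-left point is one-third across and one-third down within the crop:
x = 1729 + 1 × 1753.67 ≈ 3483; y = 629 + 1 × 984.00 ≈ 1613.

(3483, 1613)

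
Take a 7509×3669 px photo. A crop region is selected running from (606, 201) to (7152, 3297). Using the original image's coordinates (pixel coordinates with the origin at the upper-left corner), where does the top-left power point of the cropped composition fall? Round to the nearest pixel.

x = 2788 px, y = 1233 px

Crop width = 7152 − 606 = 6546 px; one third is 2182.00 px.
Crop height = 3297 − 201 = 3096 px; one third is 1032.00 px.
The top-left point is one-third across and one-third down within the crop:
x = 606 + 1 × 2182.00 ≈ 2788; y = 201 + 1 × 1032.00 ≈ 1233.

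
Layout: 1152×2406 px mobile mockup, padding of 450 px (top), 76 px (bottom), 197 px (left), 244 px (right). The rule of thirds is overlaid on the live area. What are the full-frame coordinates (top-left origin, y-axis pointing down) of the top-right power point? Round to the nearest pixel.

Content width = 1152 − 197 − 244 = 711 px; content height = 2406 − 450 − 76 = 1880 px.
Top-right is two-thirds across and one-third down within the live area.
x = 197 + 2 × 711/3 = 197 + 474.00 ≈ 671
y = 450 + 1 × 1880/3 = 450 + 626.67 ≈ 1077

x = 671 px, y = 1077 px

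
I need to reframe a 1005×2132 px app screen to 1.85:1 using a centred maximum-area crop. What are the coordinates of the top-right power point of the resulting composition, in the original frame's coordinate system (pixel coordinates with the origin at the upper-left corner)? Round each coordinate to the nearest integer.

1005/2132 < 1.85/1, so the 1.85:1 crop keeps the full width 1005 and trims height to 1005 × 1/1.85 = 543.24 px.
Top offset = (2132 − 543.24)/2 = 794.38 px; left offset = 0.
Top-right is two-thirds across and one-third down within the crop:
x = 0.00 + 2 × 1005.00/3 ≈ 670; y = 794.38 + 1 × 543.24/3 ≈ 975.

x = 670 px, y = 975 px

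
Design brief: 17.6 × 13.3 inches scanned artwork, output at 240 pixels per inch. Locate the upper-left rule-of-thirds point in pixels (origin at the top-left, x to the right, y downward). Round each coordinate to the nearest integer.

(1408, 1064)

In pixels the canvas is 17.6 × 240 = 4224 wide and 13.3 × 240 = 3192 tall.
The upper-left point is one-third across and one-third down:
x = 1 × 4224/3 ≈ 1408; y = 1 × 3192/3 ≈ 1064.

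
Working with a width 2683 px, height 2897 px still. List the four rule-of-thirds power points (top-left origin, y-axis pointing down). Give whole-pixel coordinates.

(894, 966), (1789, 966), (894, 1931), (1789, 1931)

One third of 2683 is 894.33; one third of 2897 is 965.67.
Vertical third lines at x = 894 and x = 1789; horizontal third lines at y = 966 and y = 1931.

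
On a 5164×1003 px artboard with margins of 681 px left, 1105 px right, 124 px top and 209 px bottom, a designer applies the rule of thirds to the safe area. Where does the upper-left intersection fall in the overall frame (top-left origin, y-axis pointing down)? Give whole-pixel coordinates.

Content width = 5164 − 681 − 1105 = 3378 px; content height = 1003 − 124 − 209 = 670 px.
Upper-left is one-third across and one-third down within the safe area.
x = 681 + 1 × 3378/3 = 681 + 1126.00 ≈ 1807
y = 124 + 1 × 670/3 = 124 + 223.33 ≈ 347

x = 1807 px, y = 347 px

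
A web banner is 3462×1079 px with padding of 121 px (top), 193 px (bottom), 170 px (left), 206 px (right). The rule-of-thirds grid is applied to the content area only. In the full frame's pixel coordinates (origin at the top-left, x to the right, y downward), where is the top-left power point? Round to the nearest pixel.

Content width = 3462 − 170 − 206 = 3086 px; content height = 1079 − 121 − 193 = 765 px.
Top-left is one-third across and one-third down within the content area.
x = 170 + 1 × 3086/3 = 170 + 1028.67 ≈ 1199
y = 121 + 1 × 765/3 = 121 + 255.00 ≈ 376

(1199, 376)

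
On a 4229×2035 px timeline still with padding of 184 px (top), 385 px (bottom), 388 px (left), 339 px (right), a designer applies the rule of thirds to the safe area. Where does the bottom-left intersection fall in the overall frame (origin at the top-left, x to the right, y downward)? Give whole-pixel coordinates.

Content width = 4229 − 388 − 339 = 3502 px; content height = 2035 − 184 − 385 = 1466 px.
Bottom-left is one-third across and two-thirds down within the safe area.
x = 388 + 1 × 3502/3 = 388 + 1167.33 ≈ 1555
y = 184 + 2 × 1466/3 = 184 + 977.33 ≈ 1161

x = 1555 px, y = 1161 px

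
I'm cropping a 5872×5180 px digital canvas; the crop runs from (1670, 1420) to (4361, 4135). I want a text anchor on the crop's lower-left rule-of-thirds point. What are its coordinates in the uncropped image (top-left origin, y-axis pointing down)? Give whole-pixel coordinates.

Crop width = 4361 − 1670 = 2691 px; one third is 897.00 px.
Crop height = 4135 − 1420 = 2715 px; one third is 905.00 px.
The lower-left point is one-third across and two-thirds down within the crop:
x = 1670 + 1 × 897.00 ≈ 2567; y = 1420 + 2 × 905.00 ≈ 3230.

x = 2567 px, y = 3230 px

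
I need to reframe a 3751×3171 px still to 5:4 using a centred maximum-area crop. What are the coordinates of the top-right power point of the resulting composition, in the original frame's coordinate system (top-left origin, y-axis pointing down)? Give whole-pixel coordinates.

3751/3171 < 5/4, so the 5:4 crop keeps the full width 3751 and trims height to 3751 × 4/5 = 3000.80 px.
Top offset = (3171 − 3000.80)/2 = 85.10 px; left offset = 0.
Top-right is two-thirds across and one-third down within the crop:
x = 0.00 + 2 × 3751.00/3 ≈ 2501; y = 85.10 + 1 × 3000.80/3 ≈ 1085.

x = 2501 px, y = 1085 px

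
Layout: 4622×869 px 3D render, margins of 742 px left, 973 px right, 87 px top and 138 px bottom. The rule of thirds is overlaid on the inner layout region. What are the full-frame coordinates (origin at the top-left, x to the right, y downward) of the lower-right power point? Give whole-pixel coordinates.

Content width = 4622 − 742 − 973 = 2907 px; content height = 869 − 87 − 138 = 644 px.
Lower-right is two-thirds across and two-thirds down within the inner layout region.
x = 742 + 2 × 2907/3 = 742 + 1938.00 ≈ 2680
y = 87 + 2 × 644/3 = 87 + 429.33 ≈ 516

(2680, 516)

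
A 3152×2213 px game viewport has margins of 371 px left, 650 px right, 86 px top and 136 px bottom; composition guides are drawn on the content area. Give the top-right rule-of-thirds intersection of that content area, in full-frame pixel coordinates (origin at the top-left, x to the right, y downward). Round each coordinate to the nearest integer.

Content width = 3152 − 371 − 650 = 2131 px; content height = 2213 − 86 − 136 = 1991 px.
Top-right is two-thirds across and one-third down within the content area.
x = 371 + 2 × 2131/3 = 371 + 1420.67 ≈ 1792
y = 86 + 1 × 1991/3 = 86 + 663.67 ≈ 750

x = 1792 px, y = 750 px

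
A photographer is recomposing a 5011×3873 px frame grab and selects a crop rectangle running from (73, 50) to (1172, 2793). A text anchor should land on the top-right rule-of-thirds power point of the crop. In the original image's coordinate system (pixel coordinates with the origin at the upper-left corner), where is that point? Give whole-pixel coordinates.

Crop width = 1172 − 73 = 1099 px; one third is 366.33 px.
Crop height = 2793 − 50 = 2743 px; one third is 914.33 px.
The top-right point is two-thirds across and one-third down within the crop:
x = 73 + 2 × 366.33 ≈ 806; y = 50 + 1 × 914.33 ≈ 964.

x = 806 px, y = 964 px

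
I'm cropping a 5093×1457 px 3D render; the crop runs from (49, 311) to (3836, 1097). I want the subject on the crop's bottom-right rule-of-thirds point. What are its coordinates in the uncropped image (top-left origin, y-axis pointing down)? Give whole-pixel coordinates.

x = 2574 px, y = 835 px

Crop width = 3836 − 49 = 3787 px; one third is 1262.33 px.
Crop height = 1097 − 311 = 786 px; one third is 262.00 px.
The bottom-right point is two-thirds across and two-thirds down within the crop:
x = 49 + 2 × 1262.33 ≈ 2574; y = 311 + 2 × 262.00 ≈ 835.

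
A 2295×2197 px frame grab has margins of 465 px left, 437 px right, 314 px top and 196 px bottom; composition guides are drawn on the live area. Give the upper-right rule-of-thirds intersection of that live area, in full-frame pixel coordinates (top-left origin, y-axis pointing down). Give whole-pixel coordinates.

x = 1394 px, y = 876 px

Content width = 2295 − 465 − 437 = 1393 px; content height = 2197 − 314 − 196 = 1687 px.
Upper-right is two-thirds across and one-third down within the live area.
x = 465 + 2 × 1393/3 = 465 + 928.67 ≈ 1394
y = 314 + 1 × 1687/3 = 314 + 562.33 ≈ 876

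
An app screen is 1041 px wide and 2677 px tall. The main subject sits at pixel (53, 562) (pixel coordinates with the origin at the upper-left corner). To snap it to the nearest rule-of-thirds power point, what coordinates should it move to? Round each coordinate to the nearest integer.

x = 347 px, y = 892 px

Third lines: x ∈ {347, 694}, y ∈ {892, 1785}.
53 is closer to x = 347; 562 is closer to y = 892.
So the nearest intersection is the upper-left power point.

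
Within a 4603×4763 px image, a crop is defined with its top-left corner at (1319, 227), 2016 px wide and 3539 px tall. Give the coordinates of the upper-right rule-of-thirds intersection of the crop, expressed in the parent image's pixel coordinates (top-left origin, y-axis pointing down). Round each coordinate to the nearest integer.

One third of the crop width 2016 is 672.00 px.
One third of the crop height 3539 is 1179.67 px.
The upper-right point is two-thirds across and one-third down within the crop:
x = 1319 + 2 × 672.00 ≈ 2663; y = 227 + 1 × 1179.67 ≈ 1407.

(2663, 1407)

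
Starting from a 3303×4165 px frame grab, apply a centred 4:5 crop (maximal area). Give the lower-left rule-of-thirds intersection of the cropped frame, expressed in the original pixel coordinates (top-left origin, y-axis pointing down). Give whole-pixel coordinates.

3303/4165 < 4/5, so the 4:5 crop keeps the full width 3303 and trims height to 3303 × 5/4 = 4128.75 px.
Top offset = (4165 − 4128.75)/2 = 18.12 px; left offset = 0.
Lower-left is one-third across and two-thirds down within the crop:
x = 0.00 + 1 × 3303.00/3 ≈ 1101; y = 18.12 + 2 × 4128.75/3 ≈ 2771.

x = 1101 px, y = 2771 px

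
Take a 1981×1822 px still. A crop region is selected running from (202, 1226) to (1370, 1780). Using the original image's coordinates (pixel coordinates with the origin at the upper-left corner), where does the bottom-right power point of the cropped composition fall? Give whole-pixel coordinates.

(981, 1595)

Crop width = 1370 − 202 = 1168 px; one third is 389.33 px.
Crop height = 1780 − 1226 = 554 px; one third is 184.67 px.
The bottom-right point is two-thirds across and two-thirds down within the crop:
x = 202 + 2 × 389.33 ≈ 981; y = 1226 + 2 × 184.67 ≈ 1595.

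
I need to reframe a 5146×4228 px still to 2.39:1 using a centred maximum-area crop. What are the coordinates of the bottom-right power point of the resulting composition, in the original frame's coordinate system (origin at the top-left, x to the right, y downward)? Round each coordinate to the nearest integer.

5146/4228 < 2.39/1, so the 2.39:1 crop keeps the full width 5146 and trims height to 5146 × 1/2.39 = 2153.14 px.
Top offset = (4228 − 2153.14)/2 = 1037.43 px; left offset = 0.
Bottom-right is two-thirds across and two-thirds down within the crop:
x = 0.00 + 2 × 5146.00/3 ≈ 3431; y = 1037.43 + 2 × 2153.14/3 ≈ 2473.

(3431, 2473)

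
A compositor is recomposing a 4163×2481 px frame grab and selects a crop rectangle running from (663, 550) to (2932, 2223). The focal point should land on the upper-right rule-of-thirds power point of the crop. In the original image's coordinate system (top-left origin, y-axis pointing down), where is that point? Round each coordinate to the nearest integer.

Crop width = 2932 − 663 = 2269 px; one third is 756.33 px.
Crop height = 2223 − 550 = 1673 px; one third is 557.67 px.
The upper-right point is two-thirds across and one-third down within the crop:
x = 663 + 2 × 756.33 ≈ 2176; y = 550 + 1 × 557.67 ≈ 1108.

(2176, 1108)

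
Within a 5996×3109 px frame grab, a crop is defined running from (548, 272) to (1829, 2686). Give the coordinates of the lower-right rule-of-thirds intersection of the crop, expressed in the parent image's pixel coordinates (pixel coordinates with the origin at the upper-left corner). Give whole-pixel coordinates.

Crop width = 1829 − 548 = 1281 px; one third is 427.00 px.
Crop height = 2686 − 272 = 2414 px; one third is 804.67 px.
The lower-right point is two-thirds across and two-thirds down within the crop:
x = 548 + 2 × 427.00 ≈ 1402; y = 272 + 2 × 804.67 ≈ 1881.

x = 1402 px, y = 1881 px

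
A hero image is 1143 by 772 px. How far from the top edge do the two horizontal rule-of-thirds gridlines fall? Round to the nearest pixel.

y = 257 px and y = 515 px

772 / 3 = 257.33, so the horizontal lines sit at one and two thirds of 772.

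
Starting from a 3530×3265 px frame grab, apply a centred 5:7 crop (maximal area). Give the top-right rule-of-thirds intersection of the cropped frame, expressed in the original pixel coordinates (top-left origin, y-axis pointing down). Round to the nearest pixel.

x = 2154 px, y = 1088 px

3530/3265 > 5/7, so the 5:7 crop keeps the full height 3265 and trims width to 3265 × 5/7 = 2332.14 px.
Left offset = (3530 − 2332.14)/2 = 598.93 px; top offset = 0.
Top-right is two-thirds across and one-third down within the crop:
x = 598.93 + 2 × 2332.14/3 ≈ 2154; y = 0.00 + 1 × 3265.00/3 ≈ 1088.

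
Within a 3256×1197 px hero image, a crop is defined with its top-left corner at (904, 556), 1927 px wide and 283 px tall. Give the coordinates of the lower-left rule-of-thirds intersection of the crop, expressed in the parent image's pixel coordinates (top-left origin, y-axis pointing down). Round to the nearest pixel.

One third of the crop width 1927 is 642.33 px.
One third of the crop height 283 is 94.33 px.
The lower-left point is one-third across and two-thirds down within the crop:
x = 904 + 1 × 642.33 ≈ 1546; y = 556 + 2 × 94.33 ≈ 745.

x = 1546 px, y = 745 px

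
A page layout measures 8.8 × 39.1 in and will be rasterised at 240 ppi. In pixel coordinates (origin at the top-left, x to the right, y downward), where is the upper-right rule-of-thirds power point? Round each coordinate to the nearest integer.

x = 1408 px, y = 3128 px

In pixels the canvas is 8.8 × 240 = 2112 wide and 39.1 × 240 = 9384 tall.
The upper-right point is two-thirds across and one-third down:
x = 2 × 2112/3 ≈ 1408; y = 1 × 9384/3 ≈ 3128.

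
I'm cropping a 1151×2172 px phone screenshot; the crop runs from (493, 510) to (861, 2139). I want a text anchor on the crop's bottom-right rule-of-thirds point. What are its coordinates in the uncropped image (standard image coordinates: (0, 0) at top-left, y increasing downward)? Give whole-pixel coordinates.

Crop width = 861 − 493 = 368 px; one third is 122.67 px.
Crop height = 2139 − 510 = 1629 px; one third is 543.00 px.
The bottom-right point is two-thirds across and two-thirds down within the crop:
x = 493 + 2 × 122.67 ≈ 738; y = 510 + 2 × 543.00 ≈ 1596.

x = 738 px, y = 1596 px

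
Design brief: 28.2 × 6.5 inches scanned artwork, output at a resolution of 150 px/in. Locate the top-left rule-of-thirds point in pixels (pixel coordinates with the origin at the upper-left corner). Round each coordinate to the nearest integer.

In pixels the canvas is 28.2 × 150 = 4230 wide and 6.5 × 150 = 975 tall.
The top-left point is one-third across and one-third down:
x = 1 × 4230/3 ≈ 1410; y = 1 × 975/3 ≈ 325.

x = 1410 px, y = 325 px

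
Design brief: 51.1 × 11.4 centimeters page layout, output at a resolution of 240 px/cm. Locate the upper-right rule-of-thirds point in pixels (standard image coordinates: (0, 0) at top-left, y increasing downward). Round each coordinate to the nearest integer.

In pixels the canvas is 51.1 × 240 = 12264 wide and 11.4 × 240 = 2736 tall.
The upper-right point is two-thirds across and one-third down:
x = 2 × 12264/3 ≈ 8176; y = 1 × 2736/3 ≈ 912.

(8176, 912)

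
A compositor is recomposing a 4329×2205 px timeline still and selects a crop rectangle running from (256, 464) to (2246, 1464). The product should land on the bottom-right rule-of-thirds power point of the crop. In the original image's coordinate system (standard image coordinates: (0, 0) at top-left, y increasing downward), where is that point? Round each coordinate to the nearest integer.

Crop width = 2246 − 256 = 1990 px; one third is 663.33 px.
Crop height = 1464 − 464 = 1000 px; one third is 333.33 px.
The bottom-right point is two-thirds across and two-thirds down within the crop:
x = 256 + 2 × 663.33 ≈ 1583; y = 464 + 2 × 333.33 ≈ 1131.

(1583, 1131)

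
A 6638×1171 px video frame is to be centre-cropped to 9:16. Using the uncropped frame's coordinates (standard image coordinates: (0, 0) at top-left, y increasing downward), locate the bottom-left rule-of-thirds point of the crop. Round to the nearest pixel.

6638/1171 > 9/16, so the 9:16 crop keeps the full height 1171 and trims width to 1171 × 9/16 = 658.69 px.
Left offset = (6638 − 658.69)/2 = 2989.66 px; top offset = 0.
Bottom-left is one-third across and two-thirds down within the crop:
x = 2989.66 + 1 × 658.69/3 ≈ 3209; y = 0.00 + 2 × 1171.00/3 ≈ 781.

(3209, 781)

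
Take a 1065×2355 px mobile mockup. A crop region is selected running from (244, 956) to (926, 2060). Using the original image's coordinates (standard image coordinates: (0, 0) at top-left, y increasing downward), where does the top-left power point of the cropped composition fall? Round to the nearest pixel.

x = 471 px, y = 1324 px

Crop width = 926 − 244 = 682 px; one third is 227.33 px.
Crop height = 2060 − 956 = 1104 px; one third is 368.00 px.
The top-left point is one-third across and one-third down within the crop:
x = 244 + 1 × 227.33 ≈ 471; y = 956 + 1 × 368.00 ≈ 1324.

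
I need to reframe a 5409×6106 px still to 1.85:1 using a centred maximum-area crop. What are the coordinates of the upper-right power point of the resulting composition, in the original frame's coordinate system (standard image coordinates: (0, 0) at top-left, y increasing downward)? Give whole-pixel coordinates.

5409/6106 < 1.85/1, so the 1.85:1 crop keeps the full width 5409 and trims height to 5409 × 1/1.85 = 2923.78 px.
Top offset = (6106 − 2923.78)/2 = 1591.11 px; left offset = 0.
Upper-right is two-thirds across and one-third down within the crop:
x = 0.00 + 2 × 5409.00/3 ≈ 3606; y = 1591.11 + 1 × 2923.78/3 ≈ 2566.

(3606, 2566)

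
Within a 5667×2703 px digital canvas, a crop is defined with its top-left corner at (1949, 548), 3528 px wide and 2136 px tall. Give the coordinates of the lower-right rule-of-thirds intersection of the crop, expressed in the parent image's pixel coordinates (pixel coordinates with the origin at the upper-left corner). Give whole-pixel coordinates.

(4301, 1972)

One third of the crop width 3528 is 1176.00 px.
One third of the crop height 2136 is 712.00 px.
The lower-right point is two-thirds across and two-thirds down within the crop:
x = 1949 + 2 × 1176.00 ≈ 4301; y = 548 + 2 × 712.00 ≈ 1972.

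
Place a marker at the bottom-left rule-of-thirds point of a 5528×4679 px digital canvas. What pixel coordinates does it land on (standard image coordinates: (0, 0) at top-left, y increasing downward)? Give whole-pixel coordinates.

(1843, 3119)

The bottom-left point sits one-third of the way across and two-thirds of the way down.
x = 1 × 5528/3 ≈ 1843; y = 2 × 4679/3 ≈ 3119.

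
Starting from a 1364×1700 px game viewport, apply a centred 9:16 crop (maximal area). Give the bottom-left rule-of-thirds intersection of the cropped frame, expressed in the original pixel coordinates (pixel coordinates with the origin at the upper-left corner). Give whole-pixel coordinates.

x = 523 px, y = 1133 px

1364/1700 > 9/16, so the 9:16 crop keeps the full height 1700 and trims width to 1700 × 9/16 = 956.25 px.
Left offset = (1364 − 956.25)/2 = 203.88 px; top offset = 0.
Bottom-left is one-third across and two-thirds down within the crop:
x = 203.88 + 1 × 956.25/3 ≈ 523; y = 0.00 + 2 × 1700.00/3 ≈ 1133.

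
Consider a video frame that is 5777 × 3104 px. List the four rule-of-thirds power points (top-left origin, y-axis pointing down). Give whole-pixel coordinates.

(1926, 1035), (3851, 1035), (1926, 2069), (3851, 2069)

One third of 5777 is 1925.67; one third of 3104 is 1034.67.
Vertical third lines at x = 1926 and x = 3851; horizontal third lines at y = 1035 and y = 2069.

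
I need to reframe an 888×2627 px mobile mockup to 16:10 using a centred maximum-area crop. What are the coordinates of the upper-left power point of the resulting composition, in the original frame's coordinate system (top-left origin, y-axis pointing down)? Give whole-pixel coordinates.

(296, 1221)

888/2627 < 16/10, so the 16:10 crop keeps the full width 888 and trims height to 888 × 10/16 = 555.00 px.
Top offset = (2627 − 555.00)/2 = 1036.00 px; left offset = 0.
Upper-left is one-third across and one-third down within the crop:
x = 0.00 + 1 × 888.00/3 ≈ 296; y = 1036.00 + 1 × 555.00/3 ≈ 1221.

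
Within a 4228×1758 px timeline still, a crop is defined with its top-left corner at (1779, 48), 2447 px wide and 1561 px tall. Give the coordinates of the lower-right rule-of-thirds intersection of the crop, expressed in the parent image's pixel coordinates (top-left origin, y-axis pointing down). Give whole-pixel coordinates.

x = 3410 px, y = 1089 px

One third of the crop width 2447 is 815.67 px.
One third of the crop height 1561 is 520.33 px.
The lower-right point is two-thirds across and two-thirds down within the crop:
x = 1779 + 2 × 815.67 ≈ 3410; y = 48 + 2 × 520.33 ≈ 1089.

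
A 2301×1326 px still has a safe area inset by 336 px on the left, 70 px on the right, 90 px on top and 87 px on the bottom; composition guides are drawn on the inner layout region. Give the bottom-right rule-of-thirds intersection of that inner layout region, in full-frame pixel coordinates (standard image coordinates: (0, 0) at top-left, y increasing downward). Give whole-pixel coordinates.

(1599, 856)

Content width = 2301 − 336 − 70 = 1895 px; content height = 1326 − 90 − 87 = 1149 px.
Bottom-right is two-thirds across and two-thirds down within the inner layout region.
x = 336 + 2 × 1895/3 = 336 + 1263.33 ≈ 1599
y = 90 + 2 × 1149/3 = 90 + 766.00 ≈ 856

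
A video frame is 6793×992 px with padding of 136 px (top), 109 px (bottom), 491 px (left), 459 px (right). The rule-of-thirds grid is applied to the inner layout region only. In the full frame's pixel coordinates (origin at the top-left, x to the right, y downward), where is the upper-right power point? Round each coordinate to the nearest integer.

Content width = 6793 − 491 − 459 = 5843 px; content height = 992 − 136 − 109 = 747 px.
Upper-right is two-thirds across and one-third down within the inner layout region.
x = 491 + 2 × 5843/3 = 491 + 3895.33 ≈ 4386
y = 136 + 1 × 747/3 = 136 + 249.00 ≈ 385

(4386, 385)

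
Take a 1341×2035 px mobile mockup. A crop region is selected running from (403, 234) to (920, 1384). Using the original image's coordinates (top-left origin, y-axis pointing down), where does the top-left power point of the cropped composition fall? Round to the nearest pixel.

Crop width = 920 − 403 = 517 px; one third is 172.33 px.
Crop height = 1384 − 234 = 1150 px; one third is 383.33 px.
The top-left point is one-third across and one-third down within the crop:
x = 403 + 1 × 172.33 ≈ 575; y = 234 + 1 × 383.33 ≈ 617.

x = 575 px, y = 617 px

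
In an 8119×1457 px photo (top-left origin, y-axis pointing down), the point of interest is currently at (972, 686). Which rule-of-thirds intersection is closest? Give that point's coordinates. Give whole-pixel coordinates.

Third lines: x ∈ {2706, 5413}, y ∈ {486, 971}.
972 is closer to x = 2706; 686 is closer to y = 486.
So the nearest intersection is the upper-left power point.

(2706, 486)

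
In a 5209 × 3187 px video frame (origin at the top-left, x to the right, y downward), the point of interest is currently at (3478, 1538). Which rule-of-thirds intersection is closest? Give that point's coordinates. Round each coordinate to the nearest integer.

Third lines: x ∈ {1736, 3473}, y ∈ {1062, 2125}.
3478 is closer to x = 3473; 1538 is closer to y = 1062.
So the nearest intersection is the upper-right power point.

(3473, 1062)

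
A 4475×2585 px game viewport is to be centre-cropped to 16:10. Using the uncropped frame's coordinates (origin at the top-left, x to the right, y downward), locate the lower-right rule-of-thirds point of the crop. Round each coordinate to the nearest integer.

4475/2585 > 16/10, so the 16:10 crop keeps the full height 2585 and trims width to 2585 × 16/10 = 4136.00 px.
Left offset = (4475 − 4136.00)/2 = 169.50 px; top offset = 0.
Lower-right is two-thirds across and two-thirds down within the crop:
x = 169.50 + 2 × 4136.00/3 ≈ 2927; y = 0.00 + 2 × 2585.00/3 ≈ 1723.

(2927, 1723)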